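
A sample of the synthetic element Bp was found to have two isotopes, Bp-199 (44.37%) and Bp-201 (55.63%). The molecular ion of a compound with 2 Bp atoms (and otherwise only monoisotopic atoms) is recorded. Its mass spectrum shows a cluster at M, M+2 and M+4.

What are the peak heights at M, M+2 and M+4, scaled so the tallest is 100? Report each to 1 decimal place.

Each Bp atom is independently Bp-199 (p = 0.4437) or Bp-201 (q = 0.5563); the cluster is the binomial expansion (p + q)^2.
P(M) = 0.4437^2 = 0.196870
P(M+2) = 2 × 0.4437^1 × 0.5563^1 = 0.493661
P(M+4) = 0.5563^2 = 0.309470
The M+2 peak is largest (0.493661); scaling to 100 gives 39.9 : 100.0 : 62.7.

39.9 : 100.0 : 62.7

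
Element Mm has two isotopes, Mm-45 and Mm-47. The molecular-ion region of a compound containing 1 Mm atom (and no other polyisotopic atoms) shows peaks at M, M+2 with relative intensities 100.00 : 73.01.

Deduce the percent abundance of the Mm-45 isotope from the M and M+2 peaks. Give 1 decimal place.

57.8%

Let p = fractional abundance of Mm-45. I(M+2)/I(M) = [C(1,1)·p^0·(1−p)] / p^1 = 1·(1−p)/p = 73.01/100.00 = 0.7301
(1−p)/p = 0.7301/1 = 0.7301  ⇒  p = 1/(1 + 0.7301) = 0.5780
Mm-45: 57.8%, Mm-47: 42.2%.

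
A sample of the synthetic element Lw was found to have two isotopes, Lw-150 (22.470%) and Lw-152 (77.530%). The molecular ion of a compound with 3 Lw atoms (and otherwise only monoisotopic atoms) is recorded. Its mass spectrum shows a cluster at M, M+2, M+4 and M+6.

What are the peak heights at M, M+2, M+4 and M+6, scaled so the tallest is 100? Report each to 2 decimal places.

2.43 : 25.20 : 86.95 : 100.00

Each Lw atom is independently Lw-150 (p = 0.22470) or Lw-152 (q = 0.77530); the cluster is the binomial expansion (p + q)^3.
P(M) = 0.22470^3 = 0.011345
P(M+2) = 3 × 0.22470^2 × 0.77530^1 = 0.117435
P(M+4) = 3 × 0.22470^1 × 0.77530^2 = 0.405195
P(M+6) = 0.77530^3 = 0.466025
The M+6 peak is largest (0.466025); scaling to 100 gives 2.43 : 25.20 : 86.95 : 100.00.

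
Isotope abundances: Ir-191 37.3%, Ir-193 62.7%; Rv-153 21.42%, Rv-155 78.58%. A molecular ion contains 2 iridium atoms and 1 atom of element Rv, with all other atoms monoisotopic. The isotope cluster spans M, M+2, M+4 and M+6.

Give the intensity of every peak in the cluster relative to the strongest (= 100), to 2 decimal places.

Iridium pattern (n=2): 0.139129 : 0.467742 : 0.393129
Element Rv pattern (n=1): 0.2142 : 0.7858
Convolve the two distributions (both contribute in 2-u steps):
  M: 0.139129×0.2142 = 0.029801
  M+2: 0.139129×0.7858 + 0.467742×0.2142 = 0.209518
  M+4: 0.467742×0.7858 + 0.393129×0.2142 = 0.451760
  M+6: 0.393129×0.7858 = 0.308921
Scale to base peak (0.451760) = 100: 6.60 : 46.38 : 100.00 : 68.38

6.60 : 46.38 : 100.00 : 68.38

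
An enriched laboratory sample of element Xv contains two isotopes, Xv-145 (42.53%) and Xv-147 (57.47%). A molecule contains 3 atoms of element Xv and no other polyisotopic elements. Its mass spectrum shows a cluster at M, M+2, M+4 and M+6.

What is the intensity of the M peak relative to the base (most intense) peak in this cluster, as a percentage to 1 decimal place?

18.3%

Binomial terms of (0.4253 + 0.5747)^3: M 0.0769, M+2 0.3119, M+4 0.4214, M+6 0.1898 → M+4 is the base peak.
P(M+4) = C(3,2) × 0.4253^1 × 0.5747^2 = 3 × 0.4253 × 0.33028009 = 0.421404 (base)
P(M) = C(3,0) × 0.4253^3 × 0.5747^0 = 1 × 0.0769283 × 1.0000 = 0.076928
Relative intensity = 0.076928 / 0.421404 × 100 = 18.3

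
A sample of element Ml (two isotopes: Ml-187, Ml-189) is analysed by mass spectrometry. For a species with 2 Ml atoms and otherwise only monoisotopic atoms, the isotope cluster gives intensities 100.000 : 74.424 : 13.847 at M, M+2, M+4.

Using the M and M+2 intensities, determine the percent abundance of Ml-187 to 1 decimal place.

72.9%

Let p = fractional abundance of Ml-187. I(M+2)/I(M) = [C(2,1)·p^1·(1−p)] / p^2 = 2·(1−p)/p = 74.424/100.000 = 0.7442
(1−p)/p = 0.7442/2 = 0.3721  ⇒  p = 1/(1 + 0.3721) = 0.7288
Ml-187: 72.9%, Ml-189: 27.1%.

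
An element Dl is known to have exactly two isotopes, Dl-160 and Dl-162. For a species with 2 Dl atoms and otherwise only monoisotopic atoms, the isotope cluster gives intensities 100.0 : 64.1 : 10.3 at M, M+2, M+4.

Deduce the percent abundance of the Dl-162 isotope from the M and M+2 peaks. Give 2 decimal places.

If p is the fraction of Dl that is Dl-160, then I(M+2)/I(M) = [C(2,1)·p^1·(1−p)] / p^2 = 2·(1−p)/p = 64.1/100.0 = 0.6410
(1−p)/p = 0.6410/2 = 0.3205  ⇒  p = 1/(1 + 0.3205) = 0.7573
Dl-160: 75.73%, Dl-162: 24.27%.

24.27%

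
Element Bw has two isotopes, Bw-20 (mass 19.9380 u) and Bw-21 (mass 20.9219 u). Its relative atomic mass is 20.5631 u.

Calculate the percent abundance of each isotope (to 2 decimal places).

With x = fraction of Bw-20 (so Bw-21 is 1 − x):
19.9380·x + 20.9219·(1 − x) = 20.5631
(19.9380 − 20.9219)·x = 20.5631 − 20.9219
x = -0.3588 / -0.9839 = 0.36467 → 36.47% Bw-20, 63.53% Bw-21.

Bw-20: 36.47%, Bw-21: 63.53%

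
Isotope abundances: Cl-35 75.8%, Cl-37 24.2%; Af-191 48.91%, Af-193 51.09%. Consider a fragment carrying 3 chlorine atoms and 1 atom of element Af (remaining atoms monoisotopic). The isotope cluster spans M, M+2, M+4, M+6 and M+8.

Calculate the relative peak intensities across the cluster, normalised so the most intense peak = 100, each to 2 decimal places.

Chlorine pattern (n=3): 0.43551951 : 0.41713346 : 0.13317454 : 0.01417249
Element Af pattern (n=1): 0.4891 : 0.5109
Convolve the two distributions (both contribute in 2-u steps):
  M: 0.43551951×0.4891 = 0.213013
  M+2: 0.43551951×0.5109 + 0.41713346×0.4891 = 0.426527
  M+4: 0.41713346×0.5109 + 0.13317454×0.4891 = 0.278249
  M+6: 0.13317454×0.5109 + 0.01417249×0.4891 = 0.074971
  M+8: 0.01417249×0.5109 = 0.007241
Scale to base peak (0.426527) = 100: 49.94 : 100.00 : 65.24 : 17.58 : 1.70

49.94 : 100.00 : 65.24 : 17.58 : 1.70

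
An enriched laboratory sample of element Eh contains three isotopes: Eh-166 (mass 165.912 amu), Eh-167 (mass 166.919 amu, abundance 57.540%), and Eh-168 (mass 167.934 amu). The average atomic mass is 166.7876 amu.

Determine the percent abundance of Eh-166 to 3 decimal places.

27.813%

Let x and y be the fractions of Eh-166 and Eh-168. Then x + y = 1 − 0.57540 = 0.42460 and 165.912x + 167.934y = 166.7876 − 0.57540×166.919 = 70.7424074.
Substituting: 165.912x + 167.934(0.42460 − x) = 70.7424074
(165.912 − 167.934)x = -0.562369  ⇒  x = 0.27813, y = 0.14647
Eh-166: 27.813%, Eh-168: 14.647%.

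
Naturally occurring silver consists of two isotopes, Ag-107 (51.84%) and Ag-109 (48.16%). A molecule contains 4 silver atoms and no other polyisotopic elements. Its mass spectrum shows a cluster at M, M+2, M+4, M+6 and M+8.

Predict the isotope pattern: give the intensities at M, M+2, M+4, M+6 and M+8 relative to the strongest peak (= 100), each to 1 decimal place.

19.3 : 71.8 : 100.0 : 61.9 : 14.4

Expanding (0.5184 + 0.4816)^4:
P(M) = 0.5184^4 = 0.072220
P(M+2) = 4 × 0.5184^3 × 0.4816^1 = 0.268375
P(M+4) = 6 × 0.5184^2 × 0.4816^2 = 0.373985
P(M+6) = 4 × 0.5184^1 × 0.4816^3 = 0.231624
P(M+8) = 0.4816^4 = 0.053795
The M+4 peak is largest (0.373985); scaling to 100 gives 19.3 : 71.8 : 100.0 : 61.9 : 14.4.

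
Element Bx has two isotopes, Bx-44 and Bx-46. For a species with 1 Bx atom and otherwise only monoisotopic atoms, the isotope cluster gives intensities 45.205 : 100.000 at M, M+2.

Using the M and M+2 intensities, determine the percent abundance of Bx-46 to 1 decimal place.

If p is the fraction of Bx that is Bx-44, then I(M+2)/I(M) = [C(1,1)·p^0·(1−p)] / p^1 = 1·(1−p)/p = 100.000/45.205 = 2.2121
(1−p)/p = 2.2121/1 = 2.2121  ⇒  p = 1/(1 + 2.2121) = 0.3113
Bx-44: 31.1%, Bx-46: 68.9%.

68.9%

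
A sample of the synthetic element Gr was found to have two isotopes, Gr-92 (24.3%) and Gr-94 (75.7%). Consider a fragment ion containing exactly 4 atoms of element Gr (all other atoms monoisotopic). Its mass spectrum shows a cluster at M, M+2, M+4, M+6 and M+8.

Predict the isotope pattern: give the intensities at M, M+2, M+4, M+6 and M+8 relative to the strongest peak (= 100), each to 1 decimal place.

0.8 : 10.3 : 48.2 : 100.0 : 77.9

The 4 Gr atoms are independent, so intensities follow the terms of (0.243 + 0.757)^4.
P(M) = 0.243^4 = 0.003487
P(M+2) = 4 × 0.243^3 × 0.757^1 = 0.043448
P(M+4) = 6 × 0.243^2 × 0.757^2 = 0.203028
P(M+6) = 4 × 0.243^1 × 0.757^3 = 0.421652
P(M+8) = 0.757^4 = 0.328385
The M+6 peak is largest (0.421652); scaling to 100 gives 0.8 : 10.3 : 48.2 : 100.0 : 77.9.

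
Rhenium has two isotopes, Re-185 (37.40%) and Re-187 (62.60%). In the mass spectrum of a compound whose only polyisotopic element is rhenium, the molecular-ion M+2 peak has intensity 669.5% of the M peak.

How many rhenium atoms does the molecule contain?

For n independent Re atoms, I(M+2)/I(M) = n · (abundance Re-187) / (abundance Re-185) = n · 0.6260/0.3740.
n = 6.695 × 0.3740/0.6260 = 4.00 ≈ 4

4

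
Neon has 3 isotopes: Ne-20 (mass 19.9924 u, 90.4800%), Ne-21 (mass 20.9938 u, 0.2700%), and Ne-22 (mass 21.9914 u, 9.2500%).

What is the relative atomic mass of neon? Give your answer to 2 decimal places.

20.18 u

Weight each isotope mass by its fractional abundance: 0.904800 × 19.9924 + 0.002700 × 20.9938 + 0.092500 × 21.9914
= 18.08912 + 0.05668 + 2.03420 = 20.18000 u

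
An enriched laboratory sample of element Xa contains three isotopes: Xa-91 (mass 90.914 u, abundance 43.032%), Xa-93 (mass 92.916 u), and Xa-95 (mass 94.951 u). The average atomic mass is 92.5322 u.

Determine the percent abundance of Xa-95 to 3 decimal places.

The remaining 56.968% is split between Xa-93 (fraction x) and Xa-95 (fraction 0.56968 − x).
Substituting: 92.916x + 94.951(0.56968 − x) = 53.41008752
(92.916 − 94.951)x = -0.68159816  ⇒  x = 0.33494, y = 0.23474
Xa-93: 33.494%, Xa-95: 23.474%.

23.474%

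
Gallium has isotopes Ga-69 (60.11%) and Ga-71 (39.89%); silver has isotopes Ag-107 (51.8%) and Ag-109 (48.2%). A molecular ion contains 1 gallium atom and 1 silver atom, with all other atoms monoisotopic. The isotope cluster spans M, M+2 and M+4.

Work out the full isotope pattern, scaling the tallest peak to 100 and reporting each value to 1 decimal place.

Gallium pattern (n=1): 0.6011 : 0.3989
Silver pattern (n=1): 0.5180 : 0.4820
Convolve the two distributions (both contribute in 2-u steps):
  M: 0.6011×0.5180 = 0.311370
  M+2: 0.6011×0.4820 + 0.3989×0.5180 = 0.496360
  M+4: 0.3989×0.4820 = 0.192270
Scale to base peak (0.496360) = 100: 62.7 : 100.0 : 38.7

62.7 : 100.0 : 38.7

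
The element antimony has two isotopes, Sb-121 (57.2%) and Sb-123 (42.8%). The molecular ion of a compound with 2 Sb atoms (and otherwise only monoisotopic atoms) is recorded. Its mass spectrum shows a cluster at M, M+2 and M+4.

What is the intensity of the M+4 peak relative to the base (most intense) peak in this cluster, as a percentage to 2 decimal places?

Binomial terms of (0.572 + 0.428)^2: M 0.3272, M+2 0.4896, M+4 0.1832 → M+2 is the base peak.
P(M+2) = C(2,1) × 0.572^1 × 0.428^1 = 2 × 0.5720 × 0.4280 = 0.489632 (base)
P(M+4) = C(2,2) × 0.572^0 × 0.428^2 = 1 × 1.0000 × 0.183184 = 0.183184
Relative intensity = 0.183184 / 0.489632 × 100 = 37.41

37.41%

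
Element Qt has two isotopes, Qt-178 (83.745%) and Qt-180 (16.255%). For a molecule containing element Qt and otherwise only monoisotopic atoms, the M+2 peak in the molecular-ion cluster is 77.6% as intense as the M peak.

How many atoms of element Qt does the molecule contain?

4

The M+2/M ratio from n Qt atoms is n · q/p = n · 0.16255/0.83745.
n = 0.776 × 0.83745/0.16255 = 4.00 ≈ 4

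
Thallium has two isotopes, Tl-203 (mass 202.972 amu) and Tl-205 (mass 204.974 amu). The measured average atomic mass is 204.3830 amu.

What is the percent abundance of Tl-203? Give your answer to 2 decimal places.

With x = fraction of Tl-203 (so Tl-205 is 1 − x):
202.972·x + 204.974·(1 − x) = 204.3830
(202.972 − 204.974)·x = 204.3830 − 204.974
x = -0.5910 / -2.002 = 0.29520 → 29.52% Tl-203, 70.48% Tl-205.

29.52%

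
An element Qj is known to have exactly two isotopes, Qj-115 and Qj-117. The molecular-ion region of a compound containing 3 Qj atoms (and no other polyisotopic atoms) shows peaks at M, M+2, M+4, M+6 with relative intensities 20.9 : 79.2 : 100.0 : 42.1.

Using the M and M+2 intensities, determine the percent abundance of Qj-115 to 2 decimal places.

44.19%

Let p = fractional abundance of Qj-115. I(M+2)/I(M) = [C(3,1)·p^2·(1−p)] / p^3 = 3·(1−p)/p = 79.2/20.9 = 3.7895
(1−p)/p = 3.7895/3 = 1.2632  ⇒  p = 1/(1 + 1.2632) = 0.4419
Qj-115: 44.19%, Qj-117: 55.81%.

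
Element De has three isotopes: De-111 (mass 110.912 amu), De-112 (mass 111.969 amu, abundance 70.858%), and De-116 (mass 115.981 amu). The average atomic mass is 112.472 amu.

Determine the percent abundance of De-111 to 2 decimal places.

Let x and y be the fractions of De-111 and De-116. Then x + y = 1 − 0.70858 = 0.29142 and 110.912x + 115.981y = 112.472 − 0.70858×111.969 = 33.13300598.
Substituting: 110.912x + 115.981(0.29142 − x) = 33.13300598
(110.912 − 115.981)x = -0.66617704  ⇒  x = 0.13142, y = 0.16000
De-111: 13.14%, De-116: 16.00%.

13.14%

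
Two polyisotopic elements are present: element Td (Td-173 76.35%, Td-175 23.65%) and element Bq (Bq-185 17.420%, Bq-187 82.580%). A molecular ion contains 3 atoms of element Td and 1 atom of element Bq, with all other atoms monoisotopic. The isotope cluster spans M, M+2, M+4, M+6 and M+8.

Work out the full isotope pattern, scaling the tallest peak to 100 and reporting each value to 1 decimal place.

17.6 : 100.0 : 82.8 : 24.6 : 2.5

Element Td pattern (n=3): 0.44506877 : 0.41359043 : 0.12811282 : 0.01322798
Element Bq pattern (n=1): 0.1742 : 0.8258
Convolve the two distributions (both contribute in 2-u steps):
  M: 0.44506877×0.1742 = 0.077531
  M+2: 0.44506877×0.8258 + 0.41359043×0.1742 = 0.439585
  M+4: 0.41359043×0.8258 + 0.12811282×0.1742 = 0.363860
  M+6: 0.12811282×0.8258 + 0.01322798×0.1742 = 0.108100
  M+8: 0.01322798×0.8258 = 0.010924
Scale to base peak (0.439585) = 100: 17.6 : 100.0 : 82.8 : 24.6 : 2.5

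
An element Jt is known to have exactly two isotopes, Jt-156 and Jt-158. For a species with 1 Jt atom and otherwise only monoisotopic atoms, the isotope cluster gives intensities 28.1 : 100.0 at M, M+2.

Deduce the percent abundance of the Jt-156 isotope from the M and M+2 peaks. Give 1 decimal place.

Write p for the Jt-156 fraction. I(M+2)/I(M) = [C(1,1)·p^0·(1−p)] / p^1 = 1·(1−p)/p = 100.0/28.1 = 3.5587
(1−p)/p = 3.5587/1 = 3.5587  ⇒  p = 1/(1 + 3.5587) = 0.2194
Jt-156: 21.9%, Jt-158: 78.1%.

21.9%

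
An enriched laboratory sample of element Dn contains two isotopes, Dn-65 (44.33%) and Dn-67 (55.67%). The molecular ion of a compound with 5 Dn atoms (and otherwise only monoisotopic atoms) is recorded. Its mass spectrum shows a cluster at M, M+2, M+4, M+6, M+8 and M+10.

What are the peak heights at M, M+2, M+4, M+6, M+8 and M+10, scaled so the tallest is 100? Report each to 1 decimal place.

Expanding (0.4433 + 0.5567)^5:
P(M) = 0.4433^5 = 0.017119
P(M+2) = 5 × 0.4433^4 × 0.5567^1 = 0.107493
P(M+4) = 10 × 0.4433^3 × 0.5567^2 = 0.269983
P(M+6) = 10 × 0.4433^2 × 0.5567^3 = 0.339046
P(M+8) = 5 × 0.4433^1 × 0.5567^4 = 0.212889
P(M+10) = 0.5567^5 = 0.053469
The M+6 peak is largest (0.339046); scaling to 100 gives 5.0 : 31.7 : 79.6 : 100.0 : 62.8 : 15.8.

5.0 : 31.7 : 79.6 : 100.0 : 62.8 : 15.8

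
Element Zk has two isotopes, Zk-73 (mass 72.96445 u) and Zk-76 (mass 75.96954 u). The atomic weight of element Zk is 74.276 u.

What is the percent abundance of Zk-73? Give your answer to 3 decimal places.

Writing the weighted mean with unknown fraction x of Zk-73:
72.96445·x + 75.96954·(1 − x) = 74.276
(72.96445 − 75.96954)·x = 74.276 − 75.96954
x = -1.69354 / -3.00509 = 0.56356 → 56.356% Zk-73, 43.644% Zk-76.

56.356%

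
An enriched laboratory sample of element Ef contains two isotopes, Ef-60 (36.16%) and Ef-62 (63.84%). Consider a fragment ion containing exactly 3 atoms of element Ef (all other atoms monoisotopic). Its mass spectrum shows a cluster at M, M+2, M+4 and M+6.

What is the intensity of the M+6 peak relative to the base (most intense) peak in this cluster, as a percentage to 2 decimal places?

Term probabilities: M 0.0473, M+2 0.2504, M+4 0.4421, M+6 0.2602. Base peak = M+4.
P(M+4) = C(3,2) × 0.3616^1 × 0.6384^2 = 3 × 0.3616 × 0.40755456 = 0.442115 (base)
P(M+6) = C(3,3) × 0.3616^0 × 0.6384^3 = 1 × 1.0000 × 0.26018283 = 0.260183
Relative intensity = 0.260183 / 0.442115 × 100 = 58.85

58.85%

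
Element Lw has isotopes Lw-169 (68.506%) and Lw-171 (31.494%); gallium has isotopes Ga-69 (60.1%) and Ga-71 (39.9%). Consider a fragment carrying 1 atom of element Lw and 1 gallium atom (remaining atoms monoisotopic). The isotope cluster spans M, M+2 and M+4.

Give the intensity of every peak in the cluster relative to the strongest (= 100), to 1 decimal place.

89.0 : 100.0 : 27.2

Element Lw pattern (n=1): 0.68506 : 0.31494
Gallium pattern (n=1): 0.6010 : 0.3990
Convolve the two distributions (both contribute in 2-u steps):
  M: 0.68506×0.6010 = 0.411721
  M+2: 0.68506×0.3990 + 0.31494×0.6010 = 0.462618
  M+4: 0.31494×0.3990 = 0.125661
Scale to base peak (0.462618) = 100: 89.0 : 100.0 : 27.2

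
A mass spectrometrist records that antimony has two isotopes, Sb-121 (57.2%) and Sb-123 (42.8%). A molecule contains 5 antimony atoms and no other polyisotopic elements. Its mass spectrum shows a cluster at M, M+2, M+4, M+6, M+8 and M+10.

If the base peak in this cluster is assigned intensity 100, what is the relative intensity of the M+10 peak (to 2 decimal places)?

Binomial terms of (0.572 + 0.428)^5: M 0.0612, M+2 0.2291, M+4 0.3428, M+6 0.2565, M+8 0.0960, M+10 0.0144 → M+4 is the base peak.
P(M+4) = C(5,2) × 0.572^3 × 0.428^2 = 10 × 0.18714925 × 0.183184 = 0.342827 (base)
P(M+10) = C(5,5) × 0.572^0 × 0.428^5 = 1 × 1.0000 × 0.01436213 = 0.014362
Relative intensity = 0.014362 / 0.342827 × 100 = 4.19

4.19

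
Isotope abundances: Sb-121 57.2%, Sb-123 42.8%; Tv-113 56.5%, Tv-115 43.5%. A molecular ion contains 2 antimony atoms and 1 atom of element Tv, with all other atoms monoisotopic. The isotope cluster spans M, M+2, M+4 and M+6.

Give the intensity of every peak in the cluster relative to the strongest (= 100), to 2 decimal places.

44.12 : 100.00 : 75.54 : 19.02

Antimony pattern (n=2): 0.327184 : 0.489632 : 0.183184
Element Tv pattern (n=1): 0.5650 : 0.4350
Convolve the two distributions (both contribute in 2-u steps):
  M: 0.327184×0.5650 = 0.184859
  M+2: 0.327184×0.4350 + 0.489632×0.5650 = 0.418967
  M+4: 0.489632×0.4350 + 0.183184×0.5650 = 0.316489
  M+6: 0.183184×0.4350 = 0.079685
Scale to base peak (0.418967) = 100: 44.12 : 100.00 : 75.54 : 19.02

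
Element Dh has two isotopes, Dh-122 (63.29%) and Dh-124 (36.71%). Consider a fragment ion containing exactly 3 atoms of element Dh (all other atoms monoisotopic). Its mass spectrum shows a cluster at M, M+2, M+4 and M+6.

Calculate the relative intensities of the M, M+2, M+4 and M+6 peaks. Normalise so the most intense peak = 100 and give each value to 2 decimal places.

57.47 : 100.00 : 58.00 : 11.21

The 3 Dh atoms are independent, so intensities follow the terms of (0.6329 + 0.3671)^3.
P(M) = 0.6329^3 = 0.253516
P(M+2) = 3 × 0.6329^2 × 0.3671^1 = 0.441139
P(M+4) = 3 × 0.6329^1 × 0.3671^2 = 0.255873
P(M+6) = 0.3671^3 = 0.049471
The M+2 peak is largest (0.441139); scaling to 100 gives 57.47 : 100.00 : 58.00 : 11.21.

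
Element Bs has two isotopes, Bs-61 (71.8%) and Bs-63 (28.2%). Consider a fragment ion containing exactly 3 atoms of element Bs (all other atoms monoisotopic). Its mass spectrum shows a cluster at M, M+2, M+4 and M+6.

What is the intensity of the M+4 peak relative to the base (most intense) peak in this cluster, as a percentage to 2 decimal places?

Term probabilities: M 0.3701, M+2 0.4361, M+4 0.1713, M+6 0.0224. Base peak = M+2.
P(M+2) = C(3,1) × 0.718^2 × 0.282^1 = 3 × 0.515524 × 0.2820 = 0.436133 (base)
P(M+4) = C(3,2) × 0.718^1 × 0.282^2 = 3 × 0.7180 × 0.079524 = 0.171295
Relative intensity = 0.171295 / 0.436133 × 100 = 39.28

39.28%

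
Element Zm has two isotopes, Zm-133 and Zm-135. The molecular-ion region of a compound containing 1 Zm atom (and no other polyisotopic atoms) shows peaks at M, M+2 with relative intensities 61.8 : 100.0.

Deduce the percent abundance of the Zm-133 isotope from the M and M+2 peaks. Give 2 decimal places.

38.20%

If p is the fraction of Zm that is Zm-133, then I(M+2)/I(M) = [C(1,1)·p^0·(1−p)] / p^1 = 1·(1−p)/p = 100.0/61.8 = 1.6181
(1−p)/p = 1.6181/1 = 1.6181  ⇒  p = 1/(1 + 1.6181) = 0.3820
Zm-133: 38.20%, Zm-135: 61.80%.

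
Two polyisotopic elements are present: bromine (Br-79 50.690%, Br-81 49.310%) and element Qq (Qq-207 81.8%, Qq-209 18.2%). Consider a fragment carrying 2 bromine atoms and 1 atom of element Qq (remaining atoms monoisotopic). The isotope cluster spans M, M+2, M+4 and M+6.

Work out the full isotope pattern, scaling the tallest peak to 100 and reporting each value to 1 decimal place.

46.1 : 100.0 : 63.6 : 9.7

Bromine pattern (n=2): 0.25694761 : 0.49990478 : 0.24314761
Element Qq pattern (n=1): 0.8180 : 0.1820
Convolve the two distributions (both contribute in 2-u steps):
  M: 0.25694761×0.8180 = 0.210183
  M+2: 0.25694761×0.1820 + 0.49990478×0.8180 = 0.455687
  M+4: 0.49990478×0.1820 + 0.24314761×0.8180 = 0.289877
  M+6: 0.24314761×0.1820 = 0.044253
Scale to base peak (0.455687) = 100: 46.1 : 100.0 : 63.6 : 9.7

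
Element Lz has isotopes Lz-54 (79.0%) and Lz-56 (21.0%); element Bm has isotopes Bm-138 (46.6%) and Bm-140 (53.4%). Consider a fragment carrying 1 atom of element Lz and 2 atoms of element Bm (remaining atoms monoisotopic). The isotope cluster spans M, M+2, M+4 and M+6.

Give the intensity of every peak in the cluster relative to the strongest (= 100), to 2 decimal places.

Element Lz pattern (n=1): 0.7900 : 0.2100
Element Bm pattern (n=2): 0.217156 : 0.497688 : 0.285156
Convolve the two distributions (both contribute in 2-u steps):
  M: 0.7900×0.217156 = 0.171553
  M+2: 0.7900×0.497688 + 0.2100×0.217156 = 0.438776
  M+4: 0.7900×0.285156 + 0.2100×0.497688 = 0.329788
  M+6: 0.2100×0.285156 = 0.059883
Scale to base peak (0.438776) = 100: 39.10 : 100.00 : 75.16 : 13.65

39.10 : 100.00 : 75.16 : 13.65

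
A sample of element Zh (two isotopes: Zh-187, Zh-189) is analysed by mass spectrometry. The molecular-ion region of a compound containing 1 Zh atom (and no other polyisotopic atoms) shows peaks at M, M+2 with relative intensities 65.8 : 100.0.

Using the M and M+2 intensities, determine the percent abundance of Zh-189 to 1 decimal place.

60.3%

If p is the fraction of Zh that is Zh-187, then I(M+2)/I(M) = [C(1,1)·p^0·(1−p)] / p^1 = 1·(1−p)/p = 100.0/65.8 = 1.5198
(1−p)/p = 1.5198/1 = 1.5198  ⇒  p = 1/(1 + 1.5198) = 0.3969
Zh-187: 39.7%, Zh-189: 60.3%.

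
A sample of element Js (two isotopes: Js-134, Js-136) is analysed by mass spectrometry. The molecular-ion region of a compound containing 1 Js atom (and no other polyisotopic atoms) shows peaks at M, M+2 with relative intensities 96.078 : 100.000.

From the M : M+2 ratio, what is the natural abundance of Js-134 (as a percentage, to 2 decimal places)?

49.00%

Write p for the Js-134 fraction. I(M+2)/I(M) = [C(1,1)·p^0·(1−p)] / p^1 = 1·(1−p)/p = 100.000/96.078 = 1.0408
(1−p)/p = 1.0408/1 = 1.0408  ⇒  p = 1/(1 + 1.0408) = 0.4900
Js-134: 49.00%, Js-136: 51.00%.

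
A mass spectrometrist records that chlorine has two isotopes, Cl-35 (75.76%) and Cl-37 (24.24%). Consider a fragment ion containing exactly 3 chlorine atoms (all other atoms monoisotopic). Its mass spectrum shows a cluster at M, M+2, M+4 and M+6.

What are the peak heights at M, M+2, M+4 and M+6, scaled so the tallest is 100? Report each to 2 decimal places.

100.00 : 95.99 : 30.71 : 3.28

Each Cl atom is independently Cl-35 (p = 0.7576) or Cl-37 (q = 0.2424); the cluster is the binomial expansion (p + q)^3.
P(M) = 0.7576^3 = 0.434830
P(M+2) = 3 × 0.7576^2 × 0.2424^1 = 0.417382
P(M+4) = 3 × 0.7576^1 × 0.2424^2 = 0.133545
P(M+6) = 0.2424^3 = 0.014243
The M peak is largest (0.434830); scaling to 100 gives 100.00 : 95.99 : 30.71 : 3.28.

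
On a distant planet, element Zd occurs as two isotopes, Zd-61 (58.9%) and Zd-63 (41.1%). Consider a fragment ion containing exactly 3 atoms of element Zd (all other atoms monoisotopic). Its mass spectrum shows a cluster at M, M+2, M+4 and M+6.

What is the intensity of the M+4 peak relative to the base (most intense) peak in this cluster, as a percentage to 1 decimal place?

(0.589 + 0.411)^3 gives M 0.2043, M+2 0.4278, M+4 0.2985, M+6 0.0694; the largest is M+2.
P(M+2) = C(3,1) × 0.589^2 × 0.411^1 = 3 × 0.346921 × 0.4110 = 0.427754 (base)
P(M+4) = C(3,2) × 0.589^1 × 0.411^2 = 3 × 0.5890 × 0.168921 = 0.298483
Relative intensity = 0.298483 / 0.427754 × 100 = 69.8

69.8%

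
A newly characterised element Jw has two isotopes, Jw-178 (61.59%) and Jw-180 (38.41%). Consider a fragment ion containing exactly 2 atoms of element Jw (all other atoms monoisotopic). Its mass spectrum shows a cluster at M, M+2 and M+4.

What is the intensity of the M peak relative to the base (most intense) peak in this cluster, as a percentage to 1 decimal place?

Binomial terms of (0.6159 + 0.3841)^2: M 0.3793, M+2 0.4731, M+4 0.1475 → M+2 is the base peak.
P(M+2) = C(2,1) × 0.6159^1 × 0.3841^1 = 2 × 0.6159 × 0.3841 = 0.473134 (base)
P(M) = C(2,0) × 0.6159^2 × 0.3841^0 = 1 × 0.37933281 × 1.0000 = 0.379333
Relative intensity = 0.379333 / 0.473134 × 100 = 80.2

80.2%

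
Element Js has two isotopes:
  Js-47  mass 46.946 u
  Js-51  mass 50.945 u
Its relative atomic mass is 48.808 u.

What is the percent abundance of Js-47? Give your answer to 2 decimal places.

53.44%

With x = fraction of Js-47 (so Js-51 is 1 − x):
46.946·x + 50.945·(1 − x) = 48.808
(46.946 − 50.945)·x = 48.808 − 50.945
x = -2.137 / -3.999 = 0.53438 → 53.44% Js-47, 46.56% Js-51.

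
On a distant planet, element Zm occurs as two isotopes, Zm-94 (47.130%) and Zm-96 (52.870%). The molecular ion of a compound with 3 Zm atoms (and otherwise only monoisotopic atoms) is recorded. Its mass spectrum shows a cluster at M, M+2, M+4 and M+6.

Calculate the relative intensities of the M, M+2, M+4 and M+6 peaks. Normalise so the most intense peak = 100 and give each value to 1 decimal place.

26.5 : 89.1 : 100.0 : 37.4

Each Zm atom is independently Zm-94 (p = 0.47130) or Zm-96 (q = 0.52870); the cluster is the binomial expansion (p + q)^3.
P(M) = 0.47130^3 = 0.104687
P(M+2) = 3 × 0.47130^2 × 0.52870^1 = 0.352310
P(M+4) = 3 × 0.47130^1 × 0.52870^2 = 0.395219
P(M+6) = 0.52870^3 = 0.147784
The M+4 peak is largest (0.395219); scaling to 100 gives 26.5 : 89.1 : 100.0 : 37.4.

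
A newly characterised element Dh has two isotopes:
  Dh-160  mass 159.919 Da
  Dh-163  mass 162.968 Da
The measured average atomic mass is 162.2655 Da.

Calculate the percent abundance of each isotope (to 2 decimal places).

Dh-160: 23.04%, Dh-163: 76.96%

Writing the weighted mean with unknown fraction x of Dh-160:
159.919·x + 162.968·(1 − x) = 162.2655
(159.919 − 162.968)·x = 162.2655 − 162.968
x = -0.7025 / -3.049 = 0.23040 → 23.04% Dh-160, 76.96% Dh-163.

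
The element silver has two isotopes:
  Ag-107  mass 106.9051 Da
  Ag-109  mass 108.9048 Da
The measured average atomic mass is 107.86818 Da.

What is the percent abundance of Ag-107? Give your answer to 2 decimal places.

With x = fraction of Ag-107 (so Ag-109 is 1 − x):
106.9051·x + 108.9048·(1 − x) = 107.86818
(106.9051 − 108.9048)·x = 107.86818 − 108.9048
x = -1.03662 / -1.9997 = 0.51839 → 51.84% Ag-107, 48.16% Ag-109.

51.84%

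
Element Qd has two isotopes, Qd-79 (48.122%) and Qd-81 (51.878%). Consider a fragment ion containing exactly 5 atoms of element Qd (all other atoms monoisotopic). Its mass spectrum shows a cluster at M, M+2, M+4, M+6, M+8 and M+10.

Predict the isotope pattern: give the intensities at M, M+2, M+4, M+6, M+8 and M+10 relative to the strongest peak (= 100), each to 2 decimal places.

Each Qd atom is independently Qd-79 (p = 0.48122) or Qd-81 (q = 0.51878); the cluster is the binomial expansion (p + q)^5.
P(M) = 0.48122^5 = 0.025806
P(M+2) = 5 × 0.48122^4 × 0.51878^1 = 0.139100
P(M+4) = 10 × 0.48122^3 × 0.51878^2 = 0.299914
P(M+6) = 10 × 0.48122^2 × 0.51878^3 = 0.323323
P(M+8) = 5 × 0.48122^1 × 0.51878^4 = 0.174280
P(M+10) = 0.51878^5 = 0.037576
The M+6 peak is largest (0.323323); scaling to 100 gives 7.98 : 43.02 : 92.76 : 100.00 : 53.90 : 11.62.

7.98 : 43.02 : 92.76 : 100.00 : 53.90 : 11.62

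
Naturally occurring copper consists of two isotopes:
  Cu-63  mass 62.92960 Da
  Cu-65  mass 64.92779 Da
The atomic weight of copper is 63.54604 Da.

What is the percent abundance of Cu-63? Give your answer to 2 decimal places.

Let x be the fractional abundance of Cu-63; then Cu-65 has abundance 1 − x.
62.92960·x + 64.92779·(1 − x) = 63.54604
(62.92960 − 64.92779)·x = 63.54604 − 64.92779
x = -1.38175 / -1.99819 = 0.69150 → 69.15% Cu-63, 30.85% Cu-65.

69.15%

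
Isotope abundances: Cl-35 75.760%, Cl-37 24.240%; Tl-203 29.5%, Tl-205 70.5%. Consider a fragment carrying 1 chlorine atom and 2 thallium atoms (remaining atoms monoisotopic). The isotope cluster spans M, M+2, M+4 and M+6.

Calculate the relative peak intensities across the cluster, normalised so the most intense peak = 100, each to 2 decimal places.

Chlorine pattern (n=1): 0.7576 : 0.2424
Thallium pattern (n=2): 0.087025 : 0.41595 : 0.497025
Convolve the two distributions (both contribute in 2-u steps):
  M: 0.7576×0.087025 = 0.065930
  M+2: 0.7576×0.41595 + 0.2424×0.087025 = 0.336219
  M+4: 0.7576×0.497025 + 0.2424×0.41595 = 0.477372
  M+6: 0.2424×0.497025 = 0.120479
Scale to base peak (0.477372) = 100: 13.81 : 70.43 : 100.00 : 25.24

13.81 : 70.43 : 100.00 : 25.24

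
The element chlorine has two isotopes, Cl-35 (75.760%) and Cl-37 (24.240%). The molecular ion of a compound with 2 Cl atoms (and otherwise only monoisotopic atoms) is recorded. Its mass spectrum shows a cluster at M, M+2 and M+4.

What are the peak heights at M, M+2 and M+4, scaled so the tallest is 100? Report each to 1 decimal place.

The 2 Cl atoms are independent, so intensities follow the terms of (0.75760 + 0.24240)^2.
P(M) = 0.75760^2 = 0.573958
P(M+2) = 2 × 0.75760^1 × 0.24240^1 = 0.367284
P(M+4) = 0.24240^2 = 0.058758
The M peak is largest (0.573958); scaling to 100 gives 100.0 : 64.0 : 10.2.

100.0 : 64.0 : 10.2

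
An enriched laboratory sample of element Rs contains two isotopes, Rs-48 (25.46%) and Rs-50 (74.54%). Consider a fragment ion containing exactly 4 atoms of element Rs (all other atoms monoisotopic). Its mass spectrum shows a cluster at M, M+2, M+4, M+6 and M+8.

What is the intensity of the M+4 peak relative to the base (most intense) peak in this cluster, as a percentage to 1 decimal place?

51.2%

Binomial terms of (0.2546 + 0.7454)^4: M 0.0042, M+2 0.0492, M+4 0.2161, M+6 0.4218, M+8 0.3087 → M+6 is the base peak.
P(M+6) = C(4,3) × 0.2546^1 × 0.7454^3 = 4 × 0.2546 × 0.41416001 = 0.421781 (base)
P(M+4) = C(4,2) × 0.2546^2 × 0.7454^2 = 6 × 0.06482116 × 0.55562116 = 0.216096
Relative intensity = 0.216096 / 0.421781 × 100 = 51.2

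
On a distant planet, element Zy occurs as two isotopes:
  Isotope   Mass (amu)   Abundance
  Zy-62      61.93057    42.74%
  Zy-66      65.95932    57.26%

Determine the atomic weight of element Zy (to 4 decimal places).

64.2374 amu

Average mass = Σ (abundance × isotope mass) = 0.4274 × 61.93057 + 0.5726 × 65.95932
= 26.469126 + 37.768307 = 64.237433 amu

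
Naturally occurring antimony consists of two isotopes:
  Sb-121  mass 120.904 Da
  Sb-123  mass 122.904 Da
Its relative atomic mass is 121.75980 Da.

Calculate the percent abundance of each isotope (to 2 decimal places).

With x = fraction of Sb-121 (so Sb-123 is 1 − x):
120.904·x + 122.904·(1 − x) = 121.75980
(120.904 − 122.904)·x = 121.75980 − 122.904
x = -1.14420 / -2.000 = 0.57210 → 57.21% Sb-121, 42.79% Sb-123.

Sb-121: 57.21%, Sb-123: 42.79%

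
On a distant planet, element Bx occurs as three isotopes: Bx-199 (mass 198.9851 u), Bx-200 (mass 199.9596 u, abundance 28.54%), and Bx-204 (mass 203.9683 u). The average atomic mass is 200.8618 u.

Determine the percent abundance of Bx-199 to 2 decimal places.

39.38%

Let x and y be the fractions of Bx-199 and Bx-204. Then x + y = 1 − 0.2854 = 0.7146 and 198.9851x + 203.9683y = 200.8618 − 0.2854×199.9596 = 143.79333016.
Substituting: 198.9851x + 203.9683(0.7146 − x) = 143.79333016
(198.9851 − 203.9683)x = -1.96241702  ⇒  x = 0.39381, y = 0.32079
Bx-199: 39.38%, Bx-204: 32.08%.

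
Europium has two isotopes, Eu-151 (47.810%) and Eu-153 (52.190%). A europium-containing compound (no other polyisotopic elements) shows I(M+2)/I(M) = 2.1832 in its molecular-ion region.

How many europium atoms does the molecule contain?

The M+2/M ratio from n Eu atoms is n · q/p = n · 0.52190/0.47810.
n = 2.1832 × 0.47810/0.52190 = 2.00 ≈ 2

2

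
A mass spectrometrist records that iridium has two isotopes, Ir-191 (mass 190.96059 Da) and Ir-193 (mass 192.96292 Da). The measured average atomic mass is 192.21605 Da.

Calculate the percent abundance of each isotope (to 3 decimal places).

Ir-191: 37.300%, Ir-193: 62.700%

Writing the weighted mean with unknown fraction x of Ir-191:
190.96059·x + 192.96292·(1 − x) = 192.21605
(190.96059 − 192.96292)·x = 192.21605 − 192.96292
x = -0.74687 / -2.00233 = 0.37300 → 37.300% Ir-191, 62.700% Ir-193.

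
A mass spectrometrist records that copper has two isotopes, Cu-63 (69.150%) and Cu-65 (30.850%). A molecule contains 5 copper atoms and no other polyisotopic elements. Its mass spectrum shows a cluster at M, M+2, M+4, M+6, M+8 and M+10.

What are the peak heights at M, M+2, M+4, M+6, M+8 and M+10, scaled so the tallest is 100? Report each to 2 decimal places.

44.83 : 100.00 : 89.23 : 39.81 : 8.88 : 0.79

The 5 Cu atoms are independent, so intensities follow the terms of (0.69150 + 0.30850)^5.
P(M) = 0.69150^5 = 0.158111
P(M+2) = 5 × 0.69150^4 × 0.30850^1 = 0.352691
P(M+4) = 10 × 0.69150^3 × 0.30850^2 = 0.314693
P(M+6) = 10 × 0.69150^2 × 0.30850^3 = 0.140394
P(M+8) = 5 × 0.69150^1 × 0.30850^4 = 0.031317
P(M+10) = 0.30850^5 = 0.002794
The M+2 peak is largest (0.352691); scaling to 100 gives 44.83 : 100.00 : 89.23 : 39.81 : 8.88 : 0.79.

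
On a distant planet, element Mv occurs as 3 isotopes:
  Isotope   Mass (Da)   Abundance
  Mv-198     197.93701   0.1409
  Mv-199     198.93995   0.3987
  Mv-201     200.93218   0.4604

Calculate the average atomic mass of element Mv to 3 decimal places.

Weight each isotope mass by its fractional abundance: 0.1409 × 197.93701 + 0.3987 × 198.93995 + 0.4604 × 200.93218
= 27.889325 + 79.317358 + 92.509176 = 199.715859 Da

199.716 Da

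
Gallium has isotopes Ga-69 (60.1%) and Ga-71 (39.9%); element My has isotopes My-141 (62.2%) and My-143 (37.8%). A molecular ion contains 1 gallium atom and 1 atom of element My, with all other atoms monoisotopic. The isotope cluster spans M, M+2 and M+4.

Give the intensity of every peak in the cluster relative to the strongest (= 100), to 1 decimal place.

78.6 : 100.0 : 31.7

Gallium pattern (n=1): 0.6010 : 0.3990
Element My pattern (n=1): 0.6220 : 0.3780
Convolve the two distributions (both contribute in 2-u steps):
  M: 0.6010×0.6220 = 0.373822
  M+2: 0.6010×0.3780 + 0.3990×0.6220 = 0.475356
  M+4: 0.3990×0.3780 = 0.150822
Scale to base peak (0.475356) = 100: 78.6 : 100.0 : 31.7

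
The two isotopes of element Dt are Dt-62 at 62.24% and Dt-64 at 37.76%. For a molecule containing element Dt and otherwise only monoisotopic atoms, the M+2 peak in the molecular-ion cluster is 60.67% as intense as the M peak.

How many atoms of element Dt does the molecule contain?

The M+2/M ratio from n Dt atoms is n · q/p = n · 0.3776/0.6224.
n = 0.6067 × 0.6224/0.3776 = 1.00 ≈ 1

1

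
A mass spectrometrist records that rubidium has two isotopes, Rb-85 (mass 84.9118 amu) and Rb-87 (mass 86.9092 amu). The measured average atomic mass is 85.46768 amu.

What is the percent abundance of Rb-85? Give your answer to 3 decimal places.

Let x be the fractional abundance of Rb-85; then Rb-87 has abundance 1 − x.
84.9118·x + 86.9092·(1 − x) = 85.46768
(84.9118 − 86.9092)·x = 85.46768 − 86.9092
x = -1.44152 / -1.9974 = 0.72170 → 72.170% Rb-85, 27.830% Rb-87.

72.170%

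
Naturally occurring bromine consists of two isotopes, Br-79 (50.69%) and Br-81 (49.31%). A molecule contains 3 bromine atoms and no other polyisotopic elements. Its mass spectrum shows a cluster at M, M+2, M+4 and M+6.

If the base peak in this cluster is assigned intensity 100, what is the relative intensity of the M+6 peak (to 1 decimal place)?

31.5

(0.5069 + 0.4931)^3 gives M 0.1302, M+2 0.3801, M+4 0.3698, M+6 0.1199; the largest is M+2.
P(M+2) = C(3,1) × 0.5069^2 × 0.4931^1 = 3 × 0.25694761 × 0.4931 = 0.380103 (base)
P(M+6) = C(3,3) × 0.5069^0 × 0.4931^3 = 1 × 1.0000 × 0.11989609 = 0.119896
Relative intensity = 0.119896 / 0.380103 × 100 = 31.5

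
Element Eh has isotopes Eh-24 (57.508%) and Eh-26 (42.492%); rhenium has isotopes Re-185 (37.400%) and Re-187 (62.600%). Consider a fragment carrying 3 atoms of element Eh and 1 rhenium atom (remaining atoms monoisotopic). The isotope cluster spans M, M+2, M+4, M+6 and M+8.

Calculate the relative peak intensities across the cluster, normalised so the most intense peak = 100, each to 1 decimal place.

18.7 : 72.7 : 100.0 : 58.8 : 12.6

Element Eh pattern (n=3): 0.19018874 : 0.42158481 : 0.31150417 : 0.07672228
Rhenium pattern (n=1): 0.3740 : 0.6260
Convolve the two distributions (both contribute in 2-u steps):
  M: 0.19018874×0.3740 = 0.071131
  M+2: 0.19018874×0.6260 + 0.42158481×0.3740 = 0.276731
  M+4: 0.42158481×0.6260 + 0.31150417×0.3740 = 0.380415
  M+6: 0.31150417×0.6260 + 0.07672228×0.3740 = 0.223696
  M+8: 0.07672228×0.6260 = 0.048028
Scale to base peak (0.380415) = 100: 18.7 : 72.7 : 100.0 : 58.8 : 12.6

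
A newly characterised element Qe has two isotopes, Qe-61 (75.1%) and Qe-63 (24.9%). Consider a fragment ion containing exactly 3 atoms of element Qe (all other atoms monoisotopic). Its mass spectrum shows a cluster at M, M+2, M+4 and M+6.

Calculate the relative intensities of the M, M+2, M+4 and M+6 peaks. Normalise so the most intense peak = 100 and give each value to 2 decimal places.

100.00 : 99.47 : 32.98 : 3.64

Each Qe atom is independently Qe-61 (p = 0.751) or Qe-63 (q = 0.249); the cluster is the binomial expansion (p + q)^3.
P(M) = 0.751^3 = 0.423565
P(M+2) = 3 × 0.751^2 × 0.249^1 = 0.421309
P(M+4) = 3 × 0.751^1 × 0.249^2 = 0.139688
P(M+6) = 0.249^3 = 0.015438
The M peak is largest (0.423565); scaling to 100 gives 100.00 : 99.47 : 32.98 : 3.64.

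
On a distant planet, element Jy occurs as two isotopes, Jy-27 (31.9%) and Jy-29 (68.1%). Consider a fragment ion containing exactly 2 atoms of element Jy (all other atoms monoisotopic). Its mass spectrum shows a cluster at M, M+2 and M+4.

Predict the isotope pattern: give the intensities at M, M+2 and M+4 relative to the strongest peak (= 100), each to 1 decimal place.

The 2 Jy atoms are independent, so intensities follow the terms of (0.319 + 0.681)^2.
P(M) = 0.319^2 = 0.101761
P(M+2) = 2 × 0.319^1 × 0.681^1 = 0.434478
P(M+4) = 0.681^2 = 0.463761
The M+4 peak is largest (0.463761); scaling to 100 gives 21.9 : 93.7 : 100.0.

21.9 : 93.7 : 100.0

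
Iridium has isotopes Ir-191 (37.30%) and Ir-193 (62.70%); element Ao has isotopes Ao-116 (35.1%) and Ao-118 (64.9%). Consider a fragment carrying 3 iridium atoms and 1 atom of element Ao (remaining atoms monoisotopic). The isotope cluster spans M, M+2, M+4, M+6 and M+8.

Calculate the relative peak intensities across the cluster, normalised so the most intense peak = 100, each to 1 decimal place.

Iridium pattern (n=3): 0.05189512 : 0.26170165 : 0.43991135 : 0.24649188
Element Ao pattern (n=1): 0.3510 : 0.6490
Convolve the two distributions (both contribute in 2-u steps):
  M: 0.05189512×0.3510 = 0.018215
  M+2: 0.05189512×0.6490 + 0.26170165×0.3510 = 0.125537
  M+4: 0.26170165×0.6490 + 0.43991135×0.3510 = 0.324253
  M+6: 0.43991135×0.6490 + 0.24649188×0.3510 = 0.372021
  M+8: 0.24649188×0.6490 = 0.159973
Scale to base peak (0.372021) = 100: 4.9 : 33.7 : 87.2 : 100.0 : 43.0

4.9 : 33.7 : 87.2 : 100.0 : 43.0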